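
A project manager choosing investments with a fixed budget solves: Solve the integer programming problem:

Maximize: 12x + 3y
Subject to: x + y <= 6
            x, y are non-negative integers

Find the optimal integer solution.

Objective: 12x + 3y, constraint: x + y <= 6
Coefficient of x is 12 >= coefficient of y is 3, so allocate the entire budget to x.
Optimal: x = 6, y = 0, value = 72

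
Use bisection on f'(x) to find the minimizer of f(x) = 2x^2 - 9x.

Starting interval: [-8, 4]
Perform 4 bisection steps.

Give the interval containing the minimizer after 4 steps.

Finding critical point of f(x) = 2x^2 - 9x using bisection on f'(x) = 4x + -9.
f'(x) = 0 when x = 9/4.
Starting interval: [-8, 4]
Step 1: mid = -2, f'(mid) = -17, new interval = [-2, 4]
Step 2: mid = 1, f'(mid) = -5, new interval = [1, 4]
Step 3: mid = 5/2, f'(mid) = 1, new interval = [1, 5/2]
Step 4: mid = 7/4, f'(mid) = -2, new interval = [7/4, 5/2]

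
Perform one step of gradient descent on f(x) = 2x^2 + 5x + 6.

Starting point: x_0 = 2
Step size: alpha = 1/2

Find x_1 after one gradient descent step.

f(x) = 2x^2 + 5x + 6
f'(x) = 4x + 5
f'(2) = 4*2 + (5) = 13
x_1 = x_0 - alpha * f'(x_0) = 2 - 1/2 * 13 = -9/2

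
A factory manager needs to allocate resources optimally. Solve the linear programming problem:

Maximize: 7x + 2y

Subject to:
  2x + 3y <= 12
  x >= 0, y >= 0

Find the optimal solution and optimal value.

The feasible region has vertices at [(0, 0), (6, 0), (0, 4)].
Checking objective 7x + 2y at each vertex:
  (0, 0): 7*0 + 2*0 = 0
  (6, 0): 7*6 + 2*0 = 42
  (0, 4): 7*0 + 2*4 = 8
Maximum is 42 at (6, 0).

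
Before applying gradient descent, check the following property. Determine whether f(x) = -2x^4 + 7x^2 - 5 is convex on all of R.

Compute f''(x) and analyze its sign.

f(x) = -2x^4 + 7x^2 - 5
f'(x) = -8x^3 + 14x
f''(x) = -24x^2 + 14
f''(x) = -24x^2 + 14 -> -inf as |x| -> inf
Therefore, f is not globally convex on R.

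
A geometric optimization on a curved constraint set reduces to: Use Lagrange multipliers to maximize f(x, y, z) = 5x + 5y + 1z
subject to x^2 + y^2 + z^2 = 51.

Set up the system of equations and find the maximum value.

Lagrange conditions: 5 = 2*lambda*x, 5 = 2*lambda*y, 1 = 2*lambda*z
So x:5 = y:5 = z:1, i.e. x = 5t, y = 5t, z = 1t
Constraint: t^2*(5^2 + 5^2 + 1^2) = 51
  t^2 * 51 = 51  =>  t = sqrt(1)
Maximum = 5*5t + 5*5t + 1*1t = 51*sqrt(1) = 51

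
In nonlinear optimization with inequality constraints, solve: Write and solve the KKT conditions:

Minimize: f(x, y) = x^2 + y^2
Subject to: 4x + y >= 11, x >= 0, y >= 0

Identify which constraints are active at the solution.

KKT conditions for min x^2 + y^2 s.t. 4x + 1y >= 11, x >= 0, y >= 0:
Stationarity: 2x = mu*4 + mu_x, 2y = mu*1 + mu_y, with mu, mu_x, mu_y >= 0
Complementary slackness: mu*(4x + y - 11) = 0, mu_x*x = 0, mu_y*y = 0
(0, 0) is infeasible (4*0 + 1*0 < 11), so if mu = 0 stationarity would force x = mu_x/2 >= 0, y = mu_y/2 >= 0 with mu_x*x = mu_y*y = 0, i.e. x = y = 0: contradiction. Hence mu > 0 and 4x + y = 11 is active.
Try x > 0, y > 0 (so mu_x = mu_y = 0): x = 4*mu/2, y = 1*mu/2
Substitute: 4*(4*mu/2) + 1*(1*mu/2) = 11
  mu*17/2 = 11 => mu = 22/17
x* = 44/17 > 0, y* = 11/17 > 0, consistent with mu_x = mu_y = 0.
f is convex and the constraints are linear, so this KKT point is the global minimum.
f* = 121/17
Active constraints: 4x + y >= 11 (holds with equality, mu = 22/17 > 0); x >= 0 and y >= 0 are inactive (mu_x = mu_y = 0).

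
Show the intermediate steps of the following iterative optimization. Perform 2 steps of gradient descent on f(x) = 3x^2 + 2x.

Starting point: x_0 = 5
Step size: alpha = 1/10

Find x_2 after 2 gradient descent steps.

f(x) = 3x^2 + 2x, f'(x) = 6x + (2)
Step 1: f'(5) = 32, x_1 = 5 - 1/10 * 32 = 9/5
Step 2: f'(9/5) = 64/5, x_2 = 9/5 - 1/10 * 64/5 = 13/25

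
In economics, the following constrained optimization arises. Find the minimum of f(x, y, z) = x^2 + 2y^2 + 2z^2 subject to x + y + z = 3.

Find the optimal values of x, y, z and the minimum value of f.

Using Lagrange multipliers on f = x^2 + 2y^2 + 2z^2 with constraint x + y + z = 3:
Conditions: 2*1*x = lambda, 2*2*y = lambda, 2*2*z = lambda
So x = lambda/2, y = lambda/4, z = lambda/4
Substituting into constraint: lambda * (1) = 3
lambda = 3
x = 3/2, y = 3/4, z = 3/4
Minimum value = 9/2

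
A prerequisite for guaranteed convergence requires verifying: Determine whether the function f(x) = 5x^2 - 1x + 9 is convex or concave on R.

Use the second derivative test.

f(x) = 5x^2 - 1x + 9
f'(x) = 10x - 1
f''(x) = 10
Since f''(x) = 10 > 0 for all x, f is convex on R.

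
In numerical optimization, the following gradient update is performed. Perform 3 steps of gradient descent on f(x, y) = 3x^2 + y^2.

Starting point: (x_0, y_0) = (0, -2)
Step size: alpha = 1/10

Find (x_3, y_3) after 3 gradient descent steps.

f(x,y) = 3x^2 + y^2
grad_x = 6x + 0y, grad_y = 2y + 0x
Step 1: grad = (0, -4), (0, -8/5)
Step 2: grad = (0, -16/5), (0, -32/25)
Step 3: grad = (0, -64/25), (0, -128/125)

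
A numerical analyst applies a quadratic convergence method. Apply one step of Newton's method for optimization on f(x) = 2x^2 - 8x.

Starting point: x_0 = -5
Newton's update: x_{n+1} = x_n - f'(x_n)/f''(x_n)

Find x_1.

f(x) = 2x^2 - 8x
f'(x) = 4x + (-8), f''(x) = 4
Newton step: x_1 = x_0 - f'(x_0)/f''(x_0)
f'(-5) = -28
x_1 = -5 - -28/4 = 2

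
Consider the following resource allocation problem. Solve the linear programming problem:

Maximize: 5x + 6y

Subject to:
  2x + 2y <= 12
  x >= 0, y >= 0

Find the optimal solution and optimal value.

The feasible region has vertices at [(0, 0), (6, 0), (0, 6)].
Checking objective 5x + 6y at each vertex:
  (0, 0): 5*0 + 6*0 = 0
  (6, 0): 5*6 + 6*0 = 30
  (0, 6): 5*0 + 6*6 = 36
Maximum is 36 at (0, 6).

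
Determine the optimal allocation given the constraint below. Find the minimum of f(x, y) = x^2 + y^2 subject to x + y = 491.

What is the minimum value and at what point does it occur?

Substitute y = 491 - x into f(x,y) = x^2 + y^2:
g(x) = x^2 + (491 - x)^2 = 2x^2 - 982x + 241081
g'(x) = 4x - 982 = 0  =>  x = 491/2
y = 491 - 491/2 = 491/2
Minimum value = (491/2)^2 + (491/2)^2 = 241081/2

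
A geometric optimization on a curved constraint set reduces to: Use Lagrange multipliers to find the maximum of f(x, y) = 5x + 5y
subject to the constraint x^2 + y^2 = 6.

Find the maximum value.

Set up Lagrange conditions: grad f = lambda * grad g
  5 = 2*lambda*x
  5 = 2*lambda*y
From these: x/y = 5/5, so x = 5t, y = 5t for some t.
Substitute into constraint: (5t)^2 + (5t)^2 = 6
  t^2 * 50 = 6
  t = sqrt(6/50)
Maximum = 5*x + 5*y = (5^2 + 5^2)*t = 50 * sqrt(6/50) = sqrt(300)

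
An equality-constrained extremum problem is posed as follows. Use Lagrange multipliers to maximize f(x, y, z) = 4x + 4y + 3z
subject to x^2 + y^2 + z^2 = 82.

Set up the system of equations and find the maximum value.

Lagrange conditions: 4 = 2*lambda*x, 4 = 2*lambda*y, 3 = 2*lambda*z
So x:4 = y:4 = z:3, i.e. x = 4t, y = 4t, z = 3t
Constraint: t^2*(4^2 + 4^2 + 3^2) = 82
  t^2 * 41 = 82  =>  t = sqrt(2)
Maximum = 4*4t + 4*4t + 3*3t = 41*sqrt(2) = sqrt(3362)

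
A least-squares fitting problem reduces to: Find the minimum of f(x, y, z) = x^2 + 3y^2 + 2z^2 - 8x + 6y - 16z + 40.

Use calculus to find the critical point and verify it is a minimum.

f(x,y,z) = x^2 + 3y^2 + 2z^2 - 8x + 6y - 16z + 40
df/dx = 2x + (-8) = 0 => x = 4
df/dy = 6y + (6) = 0 => y = -1
df/dz = 4z + (-16) = 0 => z = 4
f(4,-1,4) = 1*(4)^2 + 3*(-1)^2 + 2*(4)^2 + -8*(4) + 6*(-1) + -16*(4) + 40 = -11
Hessian is diagonal with entries 2, 6, 4 > 0, confirmed minimum.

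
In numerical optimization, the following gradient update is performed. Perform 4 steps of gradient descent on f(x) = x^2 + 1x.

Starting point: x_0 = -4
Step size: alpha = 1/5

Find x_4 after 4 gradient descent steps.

f(x) = x^2 + 1x, f'(x) = 2x + (1)
Step 1: f'(-4) = -7, x_1 = -4 - 1/5 * -7 = -13/5
Step 2: f'(-13/5) = -21/5, x_2 = -13/5 - 1/5 * -21/5 = -44/25
Step 3: f'(-44/25) = -63/25, x_3 = -44/25 - 1/5 * -63/25 = -157/125
Step 4: f'(-157/125) = -189/125, x_4 = -157/125 - 1/5 * -189/125 = -596/625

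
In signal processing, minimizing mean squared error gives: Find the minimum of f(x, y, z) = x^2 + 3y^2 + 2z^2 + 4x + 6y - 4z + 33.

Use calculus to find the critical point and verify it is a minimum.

f(x,y,z) = x^2 + 3y^2 + 2z^2 + 4x + 6y - 4z + 33
df/dx = 2x + (4) = 0 => x = -2
df/dy = 6y + (6) = 0 => y = -1
df/dz = 4z + (-4) = 0 => z = 1
f(-2,-1,1) = 1*(-2)^2 + 3*(-1)^2 + 2*(1)^2 + 4*(-2) + 6*(-1) + -4*(1) + 33 = 24
Hessian is diagonal with entries 2, 6, 4 > 0, confirmed minimum.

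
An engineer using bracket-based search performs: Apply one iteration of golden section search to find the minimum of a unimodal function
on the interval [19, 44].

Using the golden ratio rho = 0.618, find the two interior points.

Golden section search on [19, 44].
Golden ratio rho = 0.618 (approx).
Interior points:
  x_1 = 19 + (1-0.618)*25 = 28.5500
  x_2 = 19 + 0.618*25 = 34.4500
Compare f(x_1) and f(x_2) to determine which subinterval to keep.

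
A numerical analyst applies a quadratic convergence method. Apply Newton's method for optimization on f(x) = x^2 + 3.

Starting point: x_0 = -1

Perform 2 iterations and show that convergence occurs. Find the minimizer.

f(x) = x^2 + 3, f'(x) = 2x + (0), f''(x) = 2
Step 1: f'(-1) = -2, x_1 = -1 - -2/2 = 0
Step 2: f'(0) = 0, x_2 = 0 (converged)
Newton's method converges in 1 step for quadratics.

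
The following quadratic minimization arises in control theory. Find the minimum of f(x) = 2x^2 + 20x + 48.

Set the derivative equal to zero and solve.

f(x) = 2x^2 + 20x + 48
f'(x) = 4x + (20) = 0
x = -20/4 = -5
f(-5) = -2
Since f''(x) = 4 > 0, this is a minimum.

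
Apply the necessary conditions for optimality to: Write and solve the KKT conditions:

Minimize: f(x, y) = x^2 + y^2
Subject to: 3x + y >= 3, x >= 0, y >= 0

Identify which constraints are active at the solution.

KKT conditions for min x^2 + y^2 s.t. 3x + 1y >= 3, x >= 0, y >= 0:
Stationarity: 2x = mu*3 + mu_x, 2y = mu*1 + mu_y, with mu, mu_x, mu_y >= 0
Complementary slackness: mu*(3x + y - 3) = 0, mu_x*x = 0, mu_y*y = 0
(0, 0) is infeasible (3*0 + 1*0 < 3), so if mu = 0 stationarity would force x = mu_x/2 >= 0, y = mu_y/2 >= 0 with mu_x*x = mu_y*y = 0, i.e. x = y = 0: contradiction. Hence mu > 0 and 3x + y = 3 is active.
Try x > 0, y > 0 (so mu_x = mu_y = 0): x = 3*mu/2, y = 1*mu/2
Substitute: 3*(3*mu/2) + 1*(1*mu/2) = 3
  mu*10/2 = 3 => mu = 3/5
x* = 9/10 > 0, y* = 3/10 > 0, consistent with mu_x = mu_y = 0.
f is convex and the constraints are linear, so this KKT point is the global minimum.
f* = 9/10
Active constraints: 3x + y >= 3 (holds with equality, mu = 3/5 > 0); x >= 0 and y >= 0 are inactive (mu_x = mu_y = 0).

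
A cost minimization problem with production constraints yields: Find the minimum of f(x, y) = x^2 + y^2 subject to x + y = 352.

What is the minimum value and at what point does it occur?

Substitute y = 352 - x into f(x,y) = x^2 + y^2:
g(x) = x^2 + (352 - x)^2 = 2x^2 - 704x + 123904
g'(x) = 4x - 704 = 0  =>  x = 176
y = 352 - 176 = 176
Minimum value = 176^2 + 176^2 = 61952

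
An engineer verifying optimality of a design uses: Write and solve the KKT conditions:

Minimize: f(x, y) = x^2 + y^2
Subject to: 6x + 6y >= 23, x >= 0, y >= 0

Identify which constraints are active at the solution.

KKT conditions for min x^2 + y^2 s.t. 6x + 6y >= 23, x >= 0, y >= 0:
Stationarity: 2x = mu*6 + mu_x, 2y = mu*6 + mu_y, with mu, mu_x, mu_y >= 0
Complementary slackness: mu*(6x + 6y - 23) = 0, mu_x*x = 0, mu_y*y = 0
(0, 0) is infeasible (6*0 + 6*0 < 23), so if mu = 0 stationarity would force x = mu_x/2 >= 0, y = mu_y/2 >= 0 with mu_x*x = mu_y*y = 0, i.e. x = y = 0: contradiction. Hence mu > 0 and 6x + 6y = 23 is active.
Try x > 0, y > 0 (so mu_x = mu_y = 0): x = 6*mu/2, y = 6*mu/2
Substitute: 6*(6*mu/2) + 6*(6*mu/2) = 23
  mu*72/2 = 23 => mu = 23/36
x* = 23/12 > 0, y* = 23/12 > 0, consistent with mu_x = mu_y = 0.
f is convex and the constraints are linear, so this KKT point is the global minimum.
f* = 529/72
Active constraints: 6x + 6y >= 23 (holds with equality, mu = 23/36 > 0); x >= 0 and y >= 0 are inactive (mu_x = mu_y = 0).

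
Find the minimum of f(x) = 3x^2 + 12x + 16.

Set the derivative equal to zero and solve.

f(x) = 3x^2 + 12x + 16
f'(x) = 6x + (12) = 0
x = -12/6 = -2
f(-2) = 4
Since f''(x) = 6 > 0, this is a minimum.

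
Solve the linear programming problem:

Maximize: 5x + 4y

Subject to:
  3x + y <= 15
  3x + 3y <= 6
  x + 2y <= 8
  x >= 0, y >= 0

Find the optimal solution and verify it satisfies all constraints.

Feasible vertices: (0, 0), (0, 2), (2, 0)
Objective 5x + 4y at each vertex:
  (0, 0): 0
  (0, 2): 8
  (2, 0): 10
Maximum is 10 at (2, 0).
Verify constraints at (x, y) = (2, 0):
  3*2 + 1*0 = 6 <= 15
  3*2 + 3*0 = 6 <= 6 (active)
  1*2 + 2*0 = 2 <= 8
  x = 2 >= 0, y = 0 >= 0. All constraints satisfied.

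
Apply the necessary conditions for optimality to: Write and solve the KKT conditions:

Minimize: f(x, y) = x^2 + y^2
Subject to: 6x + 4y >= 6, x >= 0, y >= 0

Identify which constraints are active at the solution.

KKT conditions for min x^2 + y^2 s.t. 6x + 4y >= 6, x >= 0, y >= 0:
Stationarity: 2x = mu*6 + mu_x, 2y = mu*4 + mu_y, with mu, mu_x, mu_y >= 0
Complementary slackness: mu*(6x + 4y - 6) = 0, mu_x*x = 0, mu_y*y = 0
(0, 0) is infeasible (6*0 + 4*0 < 6), so if mu = 0 stationarity would force x = mu_x/2 >= 0, y = mu_y/2 >= 0 with mu_x*x = mu_y*y = 0, i.e. x = y = 0: contradiction. Hence mu > 0 and 6x + 4y = 6 is active.
Try x > 0, y > 0 (so mu_x = mu_y = 0): x = 6*mu/2, y = 4*mu/2
Substitute: 6*(6*mu/2) + 4*(4*mu/2) = 6
  mu*52/2 = 6 => mu = 3/13
x* = 9/13 > 0, y* = 6/13 > 0, consistent with mu_x = mu_y = 0.
f is convex and the constraints are linear, so this KKT point is the global minimum.
f* = 9/13
Active constraints: 6x + 4y >= 6 (holds with equality, mu = 3/13 > 0); x >= 0 and y >= 0 are inactive (mu_x = mu_y = 0).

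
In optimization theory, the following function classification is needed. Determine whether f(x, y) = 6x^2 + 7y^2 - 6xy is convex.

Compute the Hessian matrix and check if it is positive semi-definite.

f(x,y) = 6x^2 + 7y^2 - 6xy
Hessian H = [[12, -6], [-6, 14]]
trace(H) = 26, det(H) = 132
Eigenvalues: (26 +/- sqrt(148)) / 2 = 19.08, 6.917
Since both eigenvalues > 0, f is convex.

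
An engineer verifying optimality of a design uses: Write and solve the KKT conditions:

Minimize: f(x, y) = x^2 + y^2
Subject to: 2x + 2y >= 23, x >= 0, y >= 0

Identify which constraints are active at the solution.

KKT conditions for min x^2 + y^2 s.t. 2x + 2y >= 23, x >= 0, y >= 0:
Stationarity: 2x = mu*2 + mu_x, 2y = mu*2 + mu_y, with mu, mu_x, mu_y >= 0
Complementary slackness: mu*(2x + 2y - 23) = 0, mu_x*x = 0, mu_y*y = 0
(0, 0) is infeasible (2*0 + 2*0 < 23), so if mu = 0 stationarity would force x = mu_x/2 >= 0, y = mu_y/2 >= 0 with mu_x*x = mu_y*y = 0, i.e. x = y = 0: contradiction. Hence mu > 0 and 2x + 2y = 23 is active.
Try x > 0, y > 0 (so mu_x = mu_y = 0): x = 2*mu/2, y = 2*mu/2
Substitute: 2*(2*mu/2) + 2*(2*mu/2) = 23
  mu*8/2 = 23 => mu = 23/4
x* = 23/4 > 0, y* = 23/4 > 0, consistent with mu_x = mu_y = 0.
f is convex and the constraints are linear, so this KKT point is the global minimum.
f* = 529/8
Active constraints: 2x + 2y >= 23 (holds with equality, mu = 23/4 > 0); x >= 0 and y >= 0 are inactive (mu_x = mu_y = 0).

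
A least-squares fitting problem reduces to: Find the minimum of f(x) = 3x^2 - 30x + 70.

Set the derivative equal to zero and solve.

f(x) = 3x^2 - 30x + 70
f'(x) = 6x + (-30) = 0
x = 30/6 = 5
f(5) = -5
Since f''(x) = 6 > 0, this is a minimum.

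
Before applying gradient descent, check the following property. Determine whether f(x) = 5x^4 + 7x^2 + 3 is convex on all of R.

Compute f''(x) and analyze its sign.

f(x) = 5x^4 + 7x^2 + 3
f'(x) = 20x^3 + 14x
f''(x) = 60x^2 + 14
f''(x) = 60x^2 + 14 >= 14 > 0 for all x
Therefore, f is convex on R.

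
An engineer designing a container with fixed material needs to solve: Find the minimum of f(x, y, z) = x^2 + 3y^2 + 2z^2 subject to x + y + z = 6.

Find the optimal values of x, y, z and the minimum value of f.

Using Lagrange multipliers on f = x^2 + 3y^2 + 2z^2 with constraint x + y + z = 6:
Conditions: 2*1*x = lambda, 2*3*y = lambda, 2*2*z = lambda
So x = lambda/2, y = lambda/6, z = lambda/4
Substituting into constraint: lambda * (11/12) = 6
lambda = 72/11
x = 36/11, y = 12/11, z = 18/11
Minimum value = 216/11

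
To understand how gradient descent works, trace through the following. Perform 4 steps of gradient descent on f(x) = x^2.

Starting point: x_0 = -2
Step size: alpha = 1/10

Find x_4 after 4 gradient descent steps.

f(x) = x^2, f'(x) = 2x + (0)
Step 1: f'(-2) = -4, x_1 = -2 - 1/10 * -4 = -8/5
Step 2: f'(-8/5) = -16/5, x_2 = -8/5 - 1/10 * -16/5 = -32/25
Step 3: f'(-32/25) = -64/25, x_3 = -32/25 - 1/10 * -64/25 = -128/125
Step 4: f'(-128/125) = -256/125, x_4 = -128/125 - 1/10 * -256/125 = -512/625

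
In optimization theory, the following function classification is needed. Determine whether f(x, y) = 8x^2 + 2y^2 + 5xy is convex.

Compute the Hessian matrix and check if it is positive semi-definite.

f(x,y) = 8x^2 + 2y^2 + 5xy
Hessian H = [[16, 5], [5, 4]]
trace(H) = 20, det(H) = 39
Eigenvalues: (20 +/- sqrt(244)) / 2 = 17.81, 2.19
Since both eigenvalues > 0, f is convex.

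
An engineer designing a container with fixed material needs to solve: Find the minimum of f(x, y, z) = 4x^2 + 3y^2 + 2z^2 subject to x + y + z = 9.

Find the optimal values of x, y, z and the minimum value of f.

Using Lagrange multipliers on f = 4x^2 + 3y^2 + 2z^2 with constraint x + y + z = 9:
Conditions: 2*4*x = lambda, 2*3*y = lambda, 2*2*z = lambda
So x = lambda/8, y = lambda/6, z = lambda/4
Substituting into constraint: lambda * (13/24) = 9
lambda = 216/13
x = 27/13, y = 36/13, z = 54/13
Minimum value = 972/13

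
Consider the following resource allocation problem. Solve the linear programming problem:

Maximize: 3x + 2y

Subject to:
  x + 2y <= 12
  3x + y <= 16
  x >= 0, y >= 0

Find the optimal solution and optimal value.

Feasible vertices: (0, 0), (0, 6), (4, 4), (16/3, 0)
Objective 3x + 2y at each:
  (0, 0): 0
  (0, 6): 12
  (4, 4): 20
  (16/3, 0): 16
Maximum is 20 at (4, 4).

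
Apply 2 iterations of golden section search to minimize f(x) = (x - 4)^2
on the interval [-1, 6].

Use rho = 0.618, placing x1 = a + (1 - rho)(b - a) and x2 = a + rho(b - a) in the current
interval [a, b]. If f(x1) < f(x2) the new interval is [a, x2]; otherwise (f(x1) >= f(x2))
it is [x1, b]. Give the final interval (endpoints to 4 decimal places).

Golden section search for min of f(x) = (x - 4)^2 on [-1, 6].
Each step: x1 = a + (1 - rho)(b - a), x2 = a + rho(b - a); if f(x1) < f(x2) keep [a, x2], otherwise keep [x1, b].
Step 1: [-1.0000, 6.0000], x1=1.6740 (f=5.4103), x2=3.3260 (f=0.4543); f(x1) > f(x2) => keep [1.6740, 6.0000]
Step 2: [1.6740, 6.0000], x1=3.3265 (f=0.4536), x2=4.3475 (f=0.1207); f(x1) > f(x2) => keep [3.3265, 6.0000]
Final interval: [3.3265, 6.0000]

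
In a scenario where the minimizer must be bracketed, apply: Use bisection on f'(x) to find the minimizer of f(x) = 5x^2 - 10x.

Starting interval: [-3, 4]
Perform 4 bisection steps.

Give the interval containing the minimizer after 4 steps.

Finding critical point of f(x) = 5x^2 - 10x using bisection on f'(x) = 10x + -10.
f'(x) = 0 when x = 1.
Starting interval: [-3, 4]
Step 1: mid = 1/2, f'(mid) = -5, new interval = [1/2, 4]
Step 2: mid = 9/4, f'(mid) = 25/2, new interval = [1/2, 9/4]
Step 3: mid = 11/8, f'(mid) = 15/4, new interval = [1/2, 11/8]
Step 4: mid = 15/16, f'(mid) = -5/8, new interval = [15/16, 11/8]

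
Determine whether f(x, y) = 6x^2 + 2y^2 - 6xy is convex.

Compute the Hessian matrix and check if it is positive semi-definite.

f(x,y) = 6x^2 + 2y^2 - 6xy
Hessian H = [[12, -6], [-6, 4]]
trace(H) = 16, det(H) = 12
Eigenvalues: (16 +/- sqrt(208)) / 2 = 15.21, 0.7889
Since both eigenvalues > 0, f is convex.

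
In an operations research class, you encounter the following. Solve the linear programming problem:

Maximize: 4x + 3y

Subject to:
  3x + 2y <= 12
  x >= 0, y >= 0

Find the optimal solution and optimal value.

The feasible region has vertices at [(0, 0), (4, 0), (0, 6)].
Checking objective 4x + 3y at each vertex:
  (0, 0): 4*0 + 3*0 = 0
  (4, 0): 4*4 + 3*0 = 16
  (0, 6): 4*0 + 3*6 = 18
Maximum is 18 at (0, 6).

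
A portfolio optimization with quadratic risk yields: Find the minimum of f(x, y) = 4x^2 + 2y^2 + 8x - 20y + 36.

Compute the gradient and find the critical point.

f(x,y) = 4x^2 + 2y^2 + 8x - 20y + 36
df/dx = 8x + (8) = 0  =>  x = -1
df/dy = 4y + (-20) = 0  =>  y = 5
f(-1, 5) = 4*(-1)^2 + 2*(5)^2 + 8*(-1) + -20*(5) + 36 = -18
Hessian is diagonal with entries 8, 4 > 0, so this is a minimum.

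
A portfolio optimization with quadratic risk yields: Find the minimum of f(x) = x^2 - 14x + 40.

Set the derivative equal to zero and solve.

f(x) = x^2 - 14x + 40
f'(x) = 2x + (-14) = 0
x = 14/2 = 7
f(7) = -9
Since f''(x) = 2 > 0, this is a minimum.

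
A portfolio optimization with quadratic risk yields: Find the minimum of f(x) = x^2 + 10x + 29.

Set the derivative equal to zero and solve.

f(x) = x^2 + 10x + 29
f'(x) = 2x + (10) = 0
x = -10/2 = -5
f(-5) = 4
Since f''(x) = 2 > 0, this is a minimum.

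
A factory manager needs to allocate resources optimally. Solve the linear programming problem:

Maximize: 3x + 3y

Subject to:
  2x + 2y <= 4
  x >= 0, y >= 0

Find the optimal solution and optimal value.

The feasible region has vertices at [(0, 0), (2, 0), (0, 2)].
Checking objective 3x + 3y at each vertex:
  (0, 0): 3*0 + 3*0 = 0
  (2, 0): 3*2 + 3*0 = 6
  (0, 2): 3*0 + 3*2 = 6
Maximum is 6 at (2, 0).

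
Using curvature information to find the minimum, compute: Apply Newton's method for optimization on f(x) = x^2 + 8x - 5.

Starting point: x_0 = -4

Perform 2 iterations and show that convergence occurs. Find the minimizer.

f(x) = x^2 + 8x - 5, f'(x) = 2x + (8), f''(x) = 2
Step 1: f'(-4) = 0, x_1 = -4 - 0/2 = -4
Step 2: f'(-4) = 0, x_2 = -4 (converged)
Newton's method converges in 1 step for quadratics.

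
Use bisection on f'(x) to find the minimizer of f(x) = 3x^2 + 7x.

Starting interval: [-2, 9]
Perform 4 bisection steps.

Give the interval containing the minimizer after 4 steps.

Finding critical point of f(x) = 3x^2 + 7x using bisection on f'(x) = 6x + 7.
f'(x) = 0 when x = -7/6.
Starting interval: [-2, 9]
Step 1: mid = 7/2, f'(mid) = 28, new interval = [-2, 7/2]
Step 2: mid = 3/4, f'(mid) = 23/2, new interval = [-2, 3/4]
Step 3: mid = -5/8, f'(mid) = 13/4, new interval = [-2, -5/8]
Step 4: mid = -21/16, f'(mid) = -7/8, new interval = [-21/16, -5/8]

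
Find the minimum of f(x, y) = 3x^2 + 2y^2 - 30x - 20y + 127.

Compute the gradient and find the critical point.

f(x,y) = 3x^2 + 2y^2 - 30x - 20y + 127
df/dx = 6x + (-30) = 0  =>  x = 5
df/dy = 4y + (-20) = 0  =>  y = 5
f(5, 5) = 3*(5)^2 + 2*(5)^2 + -30*(5) + -20*(5) + 127 = 2
Hessian is diagonal with entries 6, 4 > 0, so this is a minimum.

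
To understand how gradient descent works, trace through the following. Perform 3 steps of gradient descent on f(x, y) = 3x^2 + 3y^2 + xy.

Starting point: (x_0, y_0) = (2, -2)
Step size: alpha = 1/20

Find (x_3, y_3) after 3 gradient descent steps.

f(x,y) = 3x^2 + 3y^2 + xy
grad_x = 6x + 1y, grad_y = 6y + 1x
Step 1: grad = (10, -10), (3/2, -3/2)
Step 2: grad = (15/2, -15/2), (9/8, -9/8)
Step 3: grad = (45/8, -45/8), (27/32, -27/32)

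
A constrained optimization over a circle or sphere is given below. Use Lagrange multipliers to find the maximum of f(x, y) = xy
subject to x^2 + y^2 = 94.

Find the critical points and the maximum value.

Lagrange conditions: y = 2*lambda*x and x = 2*lambda*y
If x = 0 then y = 0, violating the constraint, so x, y != 0.
Dividing: y/x = x/y => x^2 = y^2 => y = x or y = -x
Constraint: 2x^2 = 94 => x^2 = 47 => x = +/-sqrt(47)
Critical points: (sqrt(47), sqrt(47)), (-sqrt(47), -sqrt(47)), (sqrt(47), -sqrt(47)), (-sqrt(47), sqrt(47))
  y = x:  xy = x^2 = 47  at (sqrt(47), sqrt(47)) and (-sqrt(47), -sqrt(47))
  y = -x: xy = -x^2 = -47 at (sqrt(47), -sqrt(47)) and (-sqrt(47), sqrt(47))
Maximum xy = 47 at (sqrt(47), sqrt(47)) and (-sqrt(47), -sqrt(47))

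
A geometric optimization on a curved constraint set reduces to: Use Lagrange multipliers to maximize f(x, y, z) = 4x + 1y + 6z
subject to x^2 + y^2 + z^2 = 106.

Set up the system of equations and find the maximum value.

Lagrange conditions: 4 = 2*lambda*x, 1 = 2*lambda*y, 6 = 2*lambda*z
So x:4 = y:1 = z:6, i.e. x = 4t, y = 1t, z = 6t
Constraint: t^2*(4^2 + 1^2 + 6^2) = 106
  t^2 * 53 = 106  =>  t = sqrt(2)
Maximum = 4*4t + 1*1t + 6*6t = 53*sqrt(2) = sqrt(5618)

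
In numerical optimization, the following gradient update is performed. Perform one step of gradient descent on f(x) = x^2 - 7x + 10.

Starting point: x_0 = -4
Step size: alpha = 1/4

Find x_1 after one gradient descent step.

f(x) = x^2 - 7x + 10
f'(x) = 2x - 7
f'(-4) = 2*-4 + (-7) = -15
x_1 = x_0 - alpha * f'(x_0) = -4 - 1/4 * -15 = -1/4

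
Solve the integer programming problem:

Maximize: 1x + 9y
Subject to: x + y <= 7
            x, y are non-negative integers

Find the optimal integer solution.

Objective: 1x + 9y, constraint: x + y <= 7
Coefficient of y is 9 > coefficient of x is 1, so allocate the entire budget to y.
Optimal: x = 0, y = 7, value = 63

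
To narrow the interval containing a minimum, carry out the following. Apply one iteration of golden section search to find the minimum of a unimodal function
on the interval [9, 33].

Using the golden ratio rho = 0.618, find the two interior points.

Golden section search on [9, 33].
Golden ratio rho = 0.618 (approx).
Interior points:
  x_1 = 9 + (1-0.618)*24 = 18.1680
  x_2 = 9 + 0.618*24 = 23.8320
Compare f(x_1) and f(x_2) to determine which subinterval to keep.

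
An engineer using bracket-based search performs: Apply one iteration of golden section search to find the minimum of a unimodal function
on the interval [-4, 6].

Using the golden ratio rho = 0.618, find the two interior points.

Golden section search on [-4, 6].
Golden ratio rho = 0.618 (approx).
Interior points:
  x_1 = -4 + (1-0.618)*10 = -0.1800
  x_2 = -4 + 0.618*10 = 2.1800
Compare f(x_1) and f(x_2) to determine which subinterval to keep.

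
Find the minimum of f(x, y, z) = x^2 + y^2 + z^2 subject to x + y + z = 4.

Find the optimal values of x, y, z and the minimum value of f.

Using Lagrange multipliers on f = x^2 + y^2 + z^2 with constraint x + y + z = 4:
Conditions: 2*1*x = lambda, 2*1*y = lambda, 2*1*z = lambda
So x = lambda/2, y = lambda/2, z = lambda/2
Substituting into constraint: lambda * (3/2) = 4
lambda = 8/3
x = 4/3, y = 4/3, z = 4/3
Minimum value = 16/3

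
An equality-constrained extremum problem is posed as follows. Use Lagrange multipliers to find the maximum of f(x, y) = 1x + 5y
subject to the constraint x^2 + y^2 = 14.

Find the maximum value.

Set up Lagrange conditions: grad f = lambda * grad g
  1 = 2*lambda*x
  5 = 2*lambda*y
From these: x/y = 1/5, so x = 1t, y = 5t for some t.
Substitute into constraint: (1t)^2 + (5t)^2 = 14
  t^2 * 26 = 14
  t = sqrt(14/26)
Maximum = 1*x + 5*y = (1^2 + 5^2)*t = 26 * sqrt(14/26) = sqrt(364)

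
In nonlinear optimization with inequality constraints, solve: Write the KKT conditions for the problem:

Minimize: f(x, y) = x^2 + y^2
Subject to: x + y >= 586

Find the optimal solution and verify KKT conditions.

KKT conditions for min x^2 + y^2 s.t. x + y >= 586:
Stationarity: 2x = mu, 2y = mu
So x = y = mu/2.
Complementary slackness: mu*(x + y - 586) = 0
Primal feasibility: x + y >= 586; dual feasibility: mu >= 0
If mu = 0 then x = y = 0, but 0 + 0 < 586 is infeasible, so the constraint is active.
Constraint active: x + y = 2*(mu/2) = 586 => mu = 586
x = y = 293, f = 171698
Verify: stationarity 2*293 = 586 = mu; primal 293 + 293 = 586 >= 586; dual mu = 586 >= 0; complementary slackness 586*(586 - 586) = 0. All KKT conditions hold.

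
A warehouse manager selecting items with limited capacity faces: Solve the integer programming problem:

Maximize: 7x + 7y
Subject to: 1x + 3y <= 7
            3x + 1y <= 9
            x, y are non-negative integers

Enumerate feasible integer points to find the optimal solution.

Constraint 1: 1x + 3y <= 7
Constraint 2: 3x + 1y <= 9
Feasible x range (need y >= 0): 0 <= x <= min(7/1, 9/3) => x in {0, ..., 3}.
Enumerate feasible integer points row by row (the coefficient of y is 7 > 0, so for each x the largest feasible y gives the best value):
  x = 0: y <= min((7 - 1*0)/3, (9 - 3*0)/1) => y in {0, ..., 2}; best 7*0 + 7*2 = 14
  x = 1: y <= min((7 - 1*1)/3, (9 - 3*1)/1) => y in {0, ..., 2}; best 7*1 + 7*2 = 21
  x = 2: y <= min((7 - 1*2)/3, (9 - 3*2)/1) => y in {0, ..., 1}; best 7*2 + 7*1 = 21
  x = 3: y <= min((7 - 1*3)/3, (9 - 3*3)/1) => y in {0}; best 7*3 + 7*0 = 21
The maximum 7x + 7y = 21 is achieved at x = 1, y = 2.
(The same value 21 is also attained at (2, 1), (3, 0).)
Check: 1*1 + 3*2 = 7 <= 7 and 3*1 + 1*2 = 5 <= 9.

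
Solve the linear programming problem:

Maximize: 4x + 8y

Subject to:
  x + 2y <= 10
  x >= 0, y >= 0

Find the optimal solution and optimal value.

The feasible region has vertices at [(0, 0), (10, 0), (0, 5)].
Checking objective 4x + 8y at each vertex:
  (0, 0): 4*0 + 8*0 = 0
  (10, 0): 4*10 + 8*0 = 40
  (0, 5): 4*0 + 8*5 = 40
Maximum is 40 at (10, 0).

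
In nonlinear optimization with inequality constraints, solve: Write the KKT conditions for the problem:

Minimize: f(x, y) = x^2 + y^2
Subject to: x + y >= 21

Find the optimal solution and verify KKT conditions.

KKT conditions for min x^2 + y^2 s.t. x + y >= 21:
Stationarity: 2x = mu, 2y = mu
So x = y = mu/2.
Complementary slackness: mu*(x + y - 21) = 0
Primal feasibility: x + y >= 21; dual feasibility: mu >= 0
If mu = 0 then x = y = 0, but 0 + 0 < 21 is infeasible, so the constraint is active.
Constraint active: x + y = 2*(mu/2) = 21 => mu = 21
x = y = 21/2, f = 441/2
Verify: stationarity 2*(21/2) = 21 = mu; primal 21/2 + 21/2 = 21 >= 21; dual mu = 21 >= 0; complementary slackness 21*(21 - 21) = 0. All KKT conditions hold.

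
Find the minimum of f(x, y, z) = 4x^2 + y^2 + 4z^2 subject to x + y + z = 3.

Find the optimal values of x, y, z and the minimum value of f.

Using Lagrange multipliers on f = 4x^2 + y^2 + 4z^2 with constraint x + y + z = 3:
Conditions: 2*4*x = lambda, 2*1*y = lambda, 2*4*z = lambda
So x = lambda/8, y = lambda/2, z = lambda/8
Substituting into constraint: lambda * (3/4) = 3
lambda = 4
x = 1/2, y = 2, z = 1/2
Minimum value = 6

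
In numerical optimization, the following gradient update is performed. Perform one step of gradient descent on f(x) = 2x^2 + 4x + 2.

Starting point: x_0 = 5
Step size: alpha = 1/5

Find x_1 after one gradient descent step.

f(x) = 2x^2 + 4x + 2
f'(x) = 4x + 4
f'(5) = 4*5 + (4) = 24
x_1 = x_0 - alpha * f'(x_0) = 5 - 1/5 * 24 = 1/5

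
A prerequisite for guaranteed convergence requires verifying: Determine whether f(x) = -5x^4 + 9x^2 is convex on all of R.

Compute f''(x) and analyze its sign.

f(x) = -5x^4 + 9x^2
f'(x) = -20x^3 + 18x
f''(x) = -60x^2 + 18
f''(x) = -60x^2 + 18 -> -inf as |x| -> inf
Therefore, f is not globally convex on R.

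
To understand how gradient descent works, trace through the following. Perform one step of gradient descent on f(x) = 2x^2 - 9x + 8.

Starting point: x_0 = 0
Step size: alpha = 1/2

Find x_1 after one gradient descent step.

f(x) = 2x^2 - 9x + 8
f'(x) = 4x - 9
f'(0) = 4*0 + (-9) = -9
x_1 = x_0 - alpha * f'(x_0) = 0 - 1/2 * -9 = 9/2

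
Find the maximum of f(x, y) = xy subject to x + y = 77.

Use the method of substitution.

Substitute y = 77 - x into f(x,y) = xy:
g(x) = x(77 - x) = 77x - x^2
g'(x) = 77 - 2x = 0  =>  x = 77/2
y = 77 - 77/2 = 77/2
Maximum value = (77/2) * (77/2) = 5929/4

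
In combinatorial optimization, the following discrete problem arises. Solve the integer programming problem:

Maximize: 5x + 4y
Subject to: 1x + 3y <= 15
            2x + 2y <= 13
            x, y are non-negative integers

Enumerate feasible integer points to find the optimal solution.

Constraint 1: 1x + 3y <= 15
Constraint 2: 2x + 2y <= 13
Feasible x range (need y >= 0): 0 <= x <= min(15/1, 13/2) => x in {0, ..., 6}.
Enumerate feasible integer points row by row (the coefficient of y is 4 > 0, so for each x the largest feasible y gives the best value):
  x = 0: y <= min((15 - 1*0)/3, (13 - 2*0)/2) => y in {0, ..., 5}; best 5*0 + 4*5 = 20
  x = 1: y <= min((15 - 1*1)/3, (13 - 2*1)/2) => y in {0, ..., 4}; best 5*1 + 4*4 = 21
  x = 2: y <= min((15 - 1*2)/3, (13 - 2*2)/2) => y in {0, ..., 4}; best 5*2 + 4*4 = 26
  x = 3: y <= min((15 - 1*3)/3, (13 - 2*3)/2) => y in {0, ..., 3}; best 5*3 + 4*3 = 27
  x = 4: y <= min((15 - 1*4)/3, (13 - 2*4)/2) => y in {0, ..., 2}; best 5*4 + 4*2 = 28
  x = 5: y <= min((15 - 1*5)/3, (13 - 2*5)/2) => y in {0, ..., 1}; best 5*5 + 4*1 = 29
  x = 6: y <= min((15 - 1*6)/3, (13 - 2*6)/2) => y in {0}; best 5*6 + 4*0 = 30
The maximum 5x + 4y = 30 is achieved at x = 6, y = 0.
Check: 1*6 + 3*0 = 6 <= 15 and 2*6 + 2*0 = 12 <= 13.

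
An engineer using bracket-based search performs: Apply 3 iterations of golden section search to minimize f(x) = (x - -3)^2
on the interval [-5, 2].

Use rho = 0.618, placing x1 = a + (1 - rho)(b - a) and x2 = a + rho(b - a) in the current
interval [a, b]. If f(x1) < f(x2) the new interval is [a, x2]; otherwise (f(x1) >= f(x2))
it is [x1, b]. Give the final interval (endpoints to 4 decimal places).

Golden section search for min of f(x) = (x - -3)^2 on [-5, 2].
Each step: x1 = a + (1 - rho)(b - a), x2 = a + rho(b - a); if f(x1) < f(x2) keep [a, x2], otherwise keep [x1, b].
Step 1: [-5.0000, 2.0000], x1=-2.3260 (f=0.4543), x2=-0.6740 (f=5.4103); f(x1) < f(x2) => keep [-5.0000, -0.6740]
Step 2: [-5.0000, -0.6740], x1=-3.3475 (f=0.1207), x2=-2.3265 (f=0.4536); f(x1) < f(x2) => keep [-5.0000, -2.3265]
Step 3: [-5.0000, -2.3265], x1=-3.9787 (f=0.9579), x2=-3.3478 (f=0.1210); f(x1) > f(x2) => keep [-3.9787, -2.3265]
Final interval: [-3.9787, -2.3265]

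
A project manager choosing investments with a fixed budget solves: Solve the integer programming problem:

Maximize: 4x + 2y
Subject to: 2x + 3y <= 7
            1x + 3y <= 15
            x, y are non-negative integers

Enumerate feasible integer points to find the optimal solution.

Constraint 1: 2x + 3y <= 7
Constraint 2: 1x + 3y <= 15
Feasible x range (need y >= 0): 0 <= x <= min(7/2, 15/1) => x in {0, ..., 3}.
Enumerate feasible integer points row by row (the coefficient of y is 2 > 0, so for each x the largest feasible y gives the best value):
  x = 0: y <= min((7 - 2*0)/3, (15 - 1*0)/3) => y in {0, ..., 2}; best 4*0 + 2*2 = 4
  x = 1: y <= min((7 - 2*1)/3, (15 - 1*1)/3) => y in {0, ..., 1}; best 4*1 + 2*1 = 6
  x = 2: y <= min((7 - 2*2)/3, (15 - 1*2)/3) => y in {0, ..., 1}; best 4*2 + 2*1 = 10
  x = 3: y <= min((7 - 2*3)/3, (15 - 1*3)/3) => y in {0}; best 4*3 + 2*0 = 12
The maximum 4x + 2y = 12 is achieved at x = 3, y = 0.
Check: 2*3 + 3*0 = 6 <= 7 and 1*3 + 3*0 = 3 <= 15.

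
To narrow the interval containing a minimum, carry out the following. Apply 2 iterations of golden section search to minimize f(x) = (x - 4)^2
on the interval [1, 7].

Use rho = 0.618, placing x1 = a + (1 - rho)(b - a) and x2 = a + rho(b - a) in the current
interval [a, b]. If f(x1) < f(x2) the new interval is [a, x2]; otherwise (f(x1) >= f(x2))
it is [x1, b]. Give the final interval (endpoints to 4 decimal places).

Golden section search for min of f(x) = (x - 4)^2 on [1, 7].
Each step: x1 = a + (1 - rho)(b - a), x2 = a + rho(b - a); if f(x1) < f(x2) keep [a, x2], otherwise keep [x1, b].
Step 1: [1.0000, 7.0000], x1=3.2920 (f=0.5013), x2=4.7080 (f=0.5013); f(x1) = f(x2) (tie, not '<') => keep [3.2920, 7.0000]
Step 2: [3.2920, 7.0000], x1=4.7085 (f=0.5019), x2=5.5835 (f=2.5076); f(x1) < f(x2) => keep [3.2920, 5.5835]
Final interval: [3.2920, 5.5835]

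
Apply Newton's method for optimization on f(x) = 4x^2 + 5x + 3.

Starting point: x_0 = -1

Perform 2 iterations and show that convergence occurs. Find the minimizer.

f(x) = 4x^2 + 5x + 3, f'(x) = 8x + (5), f''(x) = 8
Step 1: f'(-1) = -3, x_1 = -1 - -3/8 = -5/8
Step 2: f'(-5/8) = 0, x_2 = -5/8 (converged)
Newton's method converges in 1 step for quadratics.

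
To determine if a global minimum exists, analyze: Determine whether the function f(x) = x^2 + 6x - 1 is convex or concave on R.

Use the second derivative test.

f(x) = x^2 + 6x - 1
f'(x) = 2x + 6
f''(x) = 2
Since f''(x) = 2 > 0 for all x, f is convex on R.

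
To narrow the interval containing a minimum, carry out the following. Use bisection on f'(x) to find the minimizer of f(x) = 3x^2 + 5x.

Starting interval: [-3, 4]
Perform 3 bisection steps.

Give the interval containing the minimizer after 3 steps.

Finding critical point of f(x) = 3x^2 + 5x using bisection on f'(x) = 6x + 5.
f'(x) = 0 when x = -5/6.
Starting interval: [-3, 4]
Step 1: mid = 1/2, f'(mid) = 8, new interval = [-3, 1/2]
Step 2: mid = -5/4, f'(mid) = -5/2, new interval = [-5/4, 1/2]
Step 3: mid = -3/8, f'(mid) = 11/4, new interval = [-5/4, -3/8]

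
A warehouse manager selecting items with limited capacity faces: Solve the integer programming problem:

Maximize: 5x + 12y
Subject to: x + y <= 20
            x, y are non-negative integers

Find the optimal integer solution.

Objective: 5x + 12y, constraint: x + y <= 20
Coefficient of y is 12 > coefficient of x is 5, so allocate the entire budget to y.
Optimal: x = 0, y = 20, value = 240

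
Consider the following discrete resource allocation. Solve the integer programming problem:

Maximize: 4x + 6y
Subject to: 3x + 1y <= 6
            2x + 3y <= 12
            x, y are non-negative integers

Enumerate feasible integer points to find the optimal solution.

Constraint 1: 3x + 1y <= 6
Constraint 2: 2x + 3y <= 12
Feasible x range (need y >= 0): 0 <= x <= min(6/3, 12/2) => x in {0, ..., 2}.
Enumerate feasible integer points row by row (the coefficient of y is 6 > 0, so for each x the largest feasible y gives the best value):
  x = 0: y <= min((6 - 3*0)/1, (12 - 2*0)/3) => y in {0, ..., 4}; best 4*0 + 6*4 = 24
  x = 1: y <= min((6 - 3*1)/1, (12 - 2*1)/3) => y in {0, ..., 3}; best 4*1 + 6*3 = 22
  x = 2: y <= min((6 - 3*2)/1, (12 - 2*2)/3) => y in {0}; best 4*2 + 6*0 = 8
The maximum 4x + 6y = 24 is achieved at x = 0, y = 4.
Check: 3*0 + 1*4 = 4 <= 6 and 2*0 + 3*4 = 12 <= 12.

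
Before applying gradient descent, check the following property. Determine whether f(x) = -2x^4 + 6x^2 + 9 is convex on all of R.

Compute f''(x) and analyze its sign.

f(x) = -2x^4 + 6x^2 + 9
f'(x) = -8x^3 + 12x
f''(x) = -24x^2 + 12
f''(x) = -24x^2 + 12 -> -inf as |x| -> inf
Therefore, f is not globally convex on R.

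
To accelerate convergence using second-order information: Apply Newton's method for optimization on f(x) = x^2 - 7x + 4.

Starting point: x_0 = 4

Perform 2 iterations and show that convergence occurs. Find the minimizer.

f(x) = x^2 - 7x + 4, f'(x) = 2x + (-7), f''(x) = 2
Step 1: f'(4) = 1, x_1 = 4 - 1/2 = 7/2
Step 2: f'(7/2) = 0, x_2 = 7/2 (converged)
Newton's method converges in 1 step for quadratics.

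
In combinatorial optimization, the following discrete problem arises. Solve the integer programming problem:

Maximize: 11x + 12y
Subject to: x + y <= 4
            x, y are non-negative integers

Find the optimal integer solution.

Objective: 11x + 12y, constraint: x + y <= 4
Coefficient of y is 12 > coefficient of x is 11, so allocate the entire budget to y.
Optimal: x = 0, y = 4, value = 48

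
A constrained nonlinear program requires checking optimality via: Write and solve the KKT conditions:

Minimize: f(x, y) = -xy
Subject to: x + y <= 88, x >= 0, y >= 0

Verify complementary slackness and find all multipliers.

Problem: min -xy s.t. x + y <= 88 (multiplier lambda), x >= 0 (mu_x), y >= 0 (mu_y)
KKT stationarity: -y + lambda - mu_x = 0, -x + lambda - mu_y = 0, with lambda, mu_x, mu_y >= 0
Complementary slackness: lambda*(x + y - 88) = 0, mu_x*x = 0, mu_y*y = 0
If lambda = 0: y = -mu_x <= 0 and x = -mu_y <= 0 force x = y = 0 with f = 0; but x = y = 44 is feasible with f = -1936 < 0, so this is not the minimum. Hence lambda > 0 and x + y = 88.
Try x > 0, y > 0 (so mu_x = mu_y = 0): y = lambda, x = lambda => x = y = lambda
x + y = 88 => 2*lambda = 88 => lambda = 44
x* = y* = 44 > 0, consistent with mu_x = mu_y = 0.
(Any feasible point with x = 0 or y = 0 has f = 0 > -1936, so the minimum is not on those boundaries.)
min(-xy) = -1936 (i.e. max xy = 1936)
Multipliers: lambda = 44, mu_x = 0, mu_y = 0
Complementary slackness: lambda*(x + y - 88) = 44*(44 + 44 - 88) = 0, mu_x*x = 0*44 = 0, mu_y*y = 0*44 = 0. Satisfied.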